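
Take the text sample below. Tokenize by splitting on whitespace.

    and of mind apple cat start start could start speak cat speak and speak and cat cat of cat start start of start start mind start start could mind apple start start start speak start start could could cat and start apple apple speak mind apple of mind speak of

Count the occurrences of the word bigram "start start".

7

Scanning the 49 overlapping bigram windows for "start start":
  position 6–7: start start
  position 20–21: start start
  position 23–24: start start
  position 26–27: start start
  position 31–32: start start
  position 32–33: start start
  position 35–36: start start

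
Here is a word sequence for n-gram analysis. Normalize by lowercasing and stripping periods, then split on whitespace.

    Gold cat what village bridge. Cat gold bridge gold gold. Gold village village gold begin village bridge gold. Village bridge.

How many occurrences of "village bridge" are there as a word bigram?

3

Scanning the 19 overlapping bigram windows for "village bridge":
  position 4–5: village bridge
  position 16–17: village bridge
  position 19–20: village bridge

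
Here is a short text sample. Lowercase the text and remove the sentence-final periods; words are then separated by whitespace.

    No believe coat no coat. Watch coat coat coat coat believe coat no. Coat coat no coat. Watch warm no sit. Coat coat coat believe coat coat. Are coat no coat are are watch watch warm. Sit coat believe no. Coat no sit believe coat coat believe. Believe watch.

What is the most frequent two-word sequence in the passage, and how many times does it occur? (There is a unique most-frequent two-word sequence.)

Bigram frequencies (highest first):
  coat coat: 8
  coat no: 5
  no coat: 5
  believe coat: 4
  coat believe: 4
  coat watch: 2
  … (16 more, each ≤ 2)

"coat coat", 8 times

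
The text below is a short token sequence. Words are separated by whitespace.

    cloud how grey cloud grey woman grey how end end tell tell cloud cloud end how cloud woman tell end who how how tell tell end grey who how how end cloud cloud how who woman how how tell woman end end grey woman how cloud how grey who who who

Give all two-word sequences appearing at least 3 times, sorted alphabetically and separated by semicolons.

Bigram counts meeting the condition (at least 3 times):
  cloud how: 3
  how how: 3

cloud how; how how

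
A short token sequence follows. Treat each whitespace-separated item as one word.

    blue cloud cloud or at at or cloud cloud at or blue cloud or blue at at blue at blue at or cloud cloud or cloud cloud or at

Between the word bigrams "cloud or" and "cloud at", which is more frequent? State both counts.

"cloud or": 4 occurrences
"cloud at": 1 occurrence

"cloud or" (4 vs 1)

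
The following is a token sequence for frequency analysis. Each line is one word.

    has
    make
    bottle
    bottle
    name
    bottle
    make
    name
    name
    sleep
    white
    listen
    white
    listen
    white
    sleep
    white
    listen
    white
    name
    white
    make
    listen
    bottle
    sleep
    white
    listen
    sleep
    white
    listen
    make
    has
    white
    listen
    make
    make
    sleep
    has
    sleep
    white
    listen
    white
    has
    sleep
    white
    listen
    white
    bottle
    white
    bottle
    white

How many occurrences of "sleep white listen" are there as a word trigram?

6

Scanning the 49 overlapping trigram windows for "sleep white listen":
  position 10–12: sleep white listen
  position 16–18: sleep white listen
  position 25–27: sleep white listen
  position 28–30: sleep white listen
  position 39–41: sleep white listen
  position 44–46: sleep white listen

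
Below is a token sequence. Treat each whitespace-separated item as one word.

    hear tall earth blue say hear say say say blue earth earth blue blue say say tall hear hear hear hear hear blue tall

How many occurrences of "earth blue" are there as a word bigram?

Scanning the 23 overlapping bigram windows for "earth blue":
  position 3–4: earth blue
  position 12–13: earth blue

2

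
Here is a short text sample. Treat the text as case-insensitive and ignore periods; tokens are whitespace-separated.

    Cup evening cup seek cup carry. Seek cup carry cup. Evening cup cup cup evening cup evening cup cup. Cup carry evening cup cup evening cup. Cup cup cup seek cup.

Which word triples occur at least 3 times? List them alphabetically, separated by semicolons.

Trigram counts meeting the condition (at least 3 times):
  cup cup cup: 4
  cup evening cup: 5
  evening cup cup: 4

cup cup cup; cup evening cup; evening cup cup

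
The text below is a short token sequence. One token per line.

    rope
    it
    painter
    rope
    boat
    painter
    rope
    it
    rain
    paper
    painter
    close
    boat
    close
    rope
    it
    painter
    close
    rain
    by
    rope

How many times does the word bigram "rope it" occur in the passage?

Scanning the 20 overlapping bigram windows for "rope it":
  position 1–2: rope it
  position 7–8: rope it
  position 15–16: rope it

3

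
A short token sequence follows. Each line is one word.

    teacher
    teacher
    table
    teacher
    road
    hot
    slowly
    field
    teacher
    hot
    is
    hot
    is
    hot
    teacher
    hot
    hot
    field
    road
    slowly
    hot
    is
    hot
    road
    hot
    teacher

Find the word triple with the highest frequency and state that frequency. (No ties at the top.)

Trigram frequencies (highest first):
  hot is hot: 3
  teacher teacher table: 1
  teacher table teacher: 1
  table teacher road: 1
  teacher road hot: 1
  road hot slowly: 1
  … (16 more, each ≤ 1)

"hot is hot", 3 times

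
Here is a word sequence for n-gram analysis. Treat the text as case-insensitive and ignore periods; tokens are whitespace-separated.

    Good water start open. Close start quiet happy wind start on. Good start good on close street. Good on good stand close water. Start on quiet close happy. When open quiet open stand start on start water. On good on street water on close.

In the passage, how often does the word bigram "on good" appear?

3

Scanning the 43 overlapping bigram windows for "on good":
  position 11–12: on good
  position 19–20: on good
  position 38–39: on good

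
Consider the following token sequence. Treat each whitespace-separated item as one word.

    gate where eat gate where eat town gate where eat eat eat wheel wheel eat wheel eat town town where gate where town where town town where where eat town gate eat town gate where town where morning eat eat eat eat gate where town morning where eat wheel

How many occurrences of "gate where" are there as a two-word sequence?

6

Scanning the 48 overlapping bigram windows for "gate where":
  position 1–2: gate where
  position 4–5: gate where
  position 8–9: gate where
  position 21–22: gate where
  position 34–35: gate where
  position 43–44: gate where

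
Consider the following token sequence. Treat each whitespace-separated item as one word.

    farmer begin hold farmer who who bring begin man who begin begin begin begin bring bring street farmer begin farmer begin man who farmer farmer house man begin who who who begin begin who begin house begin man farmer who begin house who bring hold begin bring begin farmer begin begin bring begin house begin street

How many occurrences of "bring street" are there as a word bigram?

1

Scanning the 55 overlapping bigram windows for "bring street":
  position 16–17: bring street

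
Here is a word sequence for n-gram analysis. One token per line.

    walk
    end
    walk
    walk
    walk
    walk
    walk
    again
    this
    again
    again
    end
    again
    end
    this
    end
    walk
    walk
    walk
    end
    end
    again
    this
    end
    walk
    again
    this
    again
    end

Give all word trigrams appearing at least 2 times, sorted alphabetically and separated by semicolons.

Trigram counts meeting the condition (at least 2 times):
  again this again: 2
  end walk walk: 2
  this end walk: 2
  walk again this: 2
  walk walk walk: 4

again this again; end walk walk; this end walk; walk again this; walk walk walk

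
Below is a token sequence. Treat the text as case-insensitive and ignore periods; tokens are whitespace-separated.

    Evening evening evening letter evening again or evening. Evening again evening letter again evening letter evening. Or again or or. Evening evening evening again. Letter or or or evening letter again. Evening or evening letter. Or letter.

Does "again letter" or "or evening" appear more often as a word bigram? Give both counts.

"or evening" (4 vs 1)

"again letter": 1 occurrence
"or evening": 4 occurrences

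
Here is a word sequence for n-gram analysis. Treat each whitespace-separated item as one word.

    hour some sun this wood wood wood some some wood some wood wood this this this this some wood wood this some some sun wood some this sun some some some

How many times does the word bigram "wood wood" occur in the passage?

Scanning the 30 overlapping bigram windows for "wood wood":
  position 5–6: wood wood
  position 6–7: wood wood
  position 12–13: wood wood
  position 19–20: wood wood

4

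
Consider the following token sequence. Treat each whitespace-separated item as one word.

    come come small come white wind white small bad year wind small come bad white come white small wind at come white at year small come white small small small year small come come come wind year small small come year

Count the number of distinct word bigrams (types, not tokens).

25

41 tokens → 40 bigram windows in total.
Repeated bigrams (each contributes count−1 duplicates):
  small come: 5
  come white: 4
  come come: 3
  small small: 3
  white small: 3
  year small: 3
15 duplicate windows → 40 − 15 = 25 distinct.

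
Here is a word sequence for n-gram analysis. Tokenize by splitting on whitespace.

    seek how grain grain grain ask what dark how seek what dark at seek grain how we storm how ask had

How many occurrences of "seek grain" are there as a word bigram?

Scanning the 20 overlapping bigram windows for "seek grain":
  position 14–15: seek grain

1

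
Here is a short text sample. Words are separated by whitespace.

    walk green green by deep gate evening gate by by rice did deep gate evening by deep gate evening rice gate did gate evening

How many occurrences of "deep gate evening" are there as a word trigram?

Scanning the 22 overlapping trigram windows for "deep gate evening":
  position 5–7: deep gate evening
  position 13–15: deep gate evening
  position 17–19: deep gate evening

3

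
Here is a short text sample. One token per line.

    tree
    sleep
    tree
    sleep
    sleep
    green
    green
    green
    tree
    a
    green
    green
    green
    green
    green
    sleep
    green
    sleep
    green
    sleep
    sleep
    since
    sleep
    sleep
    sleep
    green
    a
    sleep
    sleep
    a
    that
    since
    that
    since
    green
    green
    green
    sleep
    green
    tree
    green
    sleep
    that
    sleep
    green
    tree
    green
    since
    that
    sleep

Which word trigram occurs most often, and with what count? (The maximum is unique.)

Trigram frequencies (highest first):
  green green green: 5
  green sleep green: 3
  sleep sleep green: 2
  green green sleep: 2
  sleep green sleep: 2
  sleep green tree: 2
  … (31 more, each ≤ 2)

"green green green", 5 times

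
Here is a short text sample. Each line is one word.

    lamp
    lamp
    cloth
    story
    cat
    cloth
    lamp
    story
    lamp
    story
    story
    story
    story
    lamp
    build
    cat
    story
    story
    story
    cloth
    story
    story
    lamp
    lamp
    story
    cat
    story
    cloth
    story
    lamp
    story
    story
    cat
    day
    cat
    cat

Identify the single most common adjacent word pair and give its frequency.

"story story", 7 times

Bigram frequencies (highest first):
  story story: 7
  lamp story: 4
  story lamp: 4
  cloth story: 3
  story cat: 3
  lamp lamp: 2
  … (10 more, each ≤ 2)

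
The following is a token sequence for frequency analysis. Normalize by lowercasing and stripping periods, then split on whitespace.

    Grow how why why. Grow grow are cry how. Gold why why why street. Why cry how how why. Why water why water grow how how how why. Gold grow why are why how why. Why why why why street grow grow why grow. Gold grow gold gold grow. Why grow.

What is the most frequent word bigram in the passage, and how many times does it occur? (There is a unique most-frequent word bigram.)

"why why", 8 times

Bigram frequencies (highest first):
  why why: 8
  how why: 4
  why grow: 3
  how how: 3
  gold grow: 3
  grow why: 3
  … (20 more, each ≤ 2)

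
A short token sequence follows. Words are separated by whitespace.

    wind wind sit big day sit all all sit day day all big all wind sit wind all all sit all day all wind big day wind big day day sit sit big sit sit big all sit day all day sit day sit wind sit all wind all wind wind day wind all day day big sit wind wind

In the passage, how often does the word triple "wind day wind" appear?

1

Scanning the 58 overlapping trigram windows for "wind day wind":
  position 51–53: wind day wind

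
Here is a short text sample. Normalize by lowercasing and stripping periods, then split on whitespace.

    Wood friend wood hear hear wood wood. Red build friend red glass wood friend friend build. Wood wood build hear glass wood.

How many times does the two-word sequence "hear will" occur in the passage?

0

Scanning the 21 overlapping bigram windows for "hear will":
  (none found)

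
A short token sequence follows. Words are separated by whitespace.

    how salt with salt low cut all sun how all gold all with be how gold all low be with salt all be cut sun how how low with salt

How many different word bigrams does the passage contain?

25

30 tokens → 29 bigram windows in total.
Repeated bigrams (each contributes count−1 duplicates):
  with salt: 3
  gold all: 2
  sun how: 2
4 duplicate windows → 29 − 4 = 25 distinct.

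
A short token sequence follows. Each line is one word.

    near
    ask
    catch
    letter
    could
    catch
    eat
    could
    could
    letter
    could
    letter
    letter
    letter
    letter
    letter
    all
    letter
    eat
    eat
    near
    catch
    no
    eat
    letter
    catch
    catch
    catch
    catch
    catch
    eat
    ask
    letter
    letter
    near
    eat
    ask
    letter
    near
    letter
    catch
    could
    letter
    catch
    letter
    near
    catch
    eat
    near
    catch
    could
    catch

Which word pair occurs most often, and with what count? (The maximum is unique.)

"letter letter", 5 times

Bigram frequencies (highest first):
  letter letter: 5
  catch catch: 4
  catch eat: 3
  could letter: 3
  near catch: 3
  letter catch: 3
  … (21 more, each ≤ 3)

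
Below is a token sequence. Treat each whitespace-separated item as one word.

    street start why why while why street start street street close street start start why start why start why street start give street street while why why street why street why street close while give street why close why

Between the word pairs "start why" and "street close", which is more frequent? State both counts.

"start why" (4 vs 2)

"start why": 4 occurrences
"street close": 2 occurrences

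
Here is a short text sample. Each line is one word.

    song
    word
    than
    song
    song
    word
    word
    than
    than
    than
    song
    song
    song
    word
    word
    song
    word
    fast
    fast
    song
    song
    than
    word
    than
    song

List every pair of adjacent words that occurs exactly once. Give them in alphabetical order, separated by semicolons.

Bigram counts meeting the condition (exactly once):
  fast fast: 1
  fast song: 1
  song than: 1
  than word: 1
  word fast: 1
  word song: 1

fast fast; fast song; song than; than word; word fast; word song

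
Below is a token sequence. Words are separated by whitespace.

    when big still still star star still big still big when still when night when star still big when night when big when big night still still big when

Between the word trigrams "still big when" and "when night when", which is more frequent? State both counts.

"still big when" (3 vs 2)

"still big when": 3 occurrences
"when night when": 2 occurrences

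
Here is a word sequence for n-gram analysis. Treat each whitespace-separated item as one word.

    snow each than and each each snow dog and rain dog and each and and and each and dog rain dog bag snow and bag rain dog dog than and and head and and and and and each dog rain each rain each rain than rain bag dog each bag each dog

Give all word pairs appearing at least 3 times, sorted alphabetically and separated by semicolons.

and and; and each; rain dog

Bigram counts meeting the condition (at least 3 times):
  and and: 7
  and each: 4
  rain dog: 3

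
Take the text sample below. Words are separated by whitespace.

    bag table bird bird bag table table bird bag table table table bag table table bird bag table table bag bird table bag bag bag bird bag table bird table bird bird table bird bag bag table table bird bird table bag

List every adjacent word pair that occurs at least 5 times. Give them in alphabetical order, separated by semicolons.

bag table; bird bag; table bird; table table

Bigram counts meeting the condition (at least 5 times):
  bag table: 7
  bird bag: 5
  table bird: 7
  table table: 6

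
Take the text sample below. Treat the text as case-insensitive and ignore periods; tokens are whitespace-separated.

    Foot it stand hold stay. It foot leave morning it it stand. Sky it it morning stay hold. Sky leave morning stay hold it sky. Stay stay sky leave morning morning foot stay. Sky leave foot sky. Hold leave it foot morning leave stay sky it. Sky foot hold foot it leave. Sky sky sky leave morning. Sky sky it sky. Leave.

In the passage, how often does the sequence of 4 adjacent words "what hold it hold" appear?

Scanning the 59 overlapping 4-gram windows for "what hold it hold":
  (none found)

0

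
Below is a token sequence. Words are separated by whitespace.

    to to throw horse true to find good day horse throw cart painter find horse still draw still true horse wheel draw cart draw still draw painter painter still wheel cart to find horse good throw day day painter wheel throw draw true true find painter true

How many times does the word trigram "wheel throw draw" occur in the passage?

1

Scanning the 45 overlapping trigram windows for "wheel throw draw":
  position 40–42: wheel throw draw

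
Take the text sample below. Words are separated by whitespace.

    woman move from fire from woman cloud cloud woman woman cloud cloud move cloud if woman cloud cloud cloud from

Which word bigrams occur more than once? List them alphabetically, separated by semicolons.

cloud cloud; woman cloud

Bigram counts meeting the condition (more than once):
  cloud cloud: 4
  woman cloud: 3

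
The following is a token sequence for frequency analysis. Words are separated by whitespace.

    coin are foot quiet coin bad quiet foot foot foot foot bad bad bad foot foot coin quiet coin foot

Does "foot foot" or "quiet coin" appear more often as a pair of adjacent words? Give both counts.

"foot foot" (4 vs 2)

"foot foot": 4 occurrences
"quiet coin": 2 occurrences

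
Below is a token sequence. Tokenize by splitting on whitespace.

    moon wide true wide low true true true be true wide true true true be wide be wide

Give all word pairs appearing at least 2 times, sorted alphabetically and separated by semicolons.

be wide; true be; true true; true wide; wide true

Bigram counts meeting the condition (at least 2 times):
  be wide: 2
  true be: 2
  true true: 4
  true wide: 2
  wide true: 2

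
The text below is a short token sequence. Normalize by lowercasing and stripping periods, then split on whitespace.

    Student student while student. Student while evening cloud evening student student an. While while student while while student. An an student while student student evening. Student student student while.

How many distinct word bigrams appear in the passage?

13

29 tokens → 28 bigram windows in total.
Repeated bigrams (each contributes count−1 duplicates):
  student student: 6
  student while: 5
  while student: 4
  evening student: 2
  student an: 2
  while while: 2
15 duplicate windows → 28 − 15 = 13 distinct.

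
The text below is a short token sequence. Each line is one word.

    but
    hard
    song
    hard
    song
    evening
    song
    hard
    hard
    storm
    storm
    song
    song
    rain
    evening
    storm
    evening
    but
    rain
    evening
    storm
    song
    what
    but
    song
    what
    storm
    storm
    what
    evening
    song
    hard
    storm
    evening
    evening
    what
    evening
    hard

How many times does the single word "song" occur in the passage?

8

Scanning the 38 tokens for "song":
  position 3: song
  position 5: song
  position 7: song
  position 12: song
  position 13: song
  position 22: song
  position 25: song
  position 31: song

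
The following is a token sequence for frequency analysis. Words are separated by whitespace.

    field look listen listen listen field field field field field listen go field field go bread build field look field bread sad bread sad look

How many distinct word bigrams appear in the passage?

25 tokens → 24 bigram windows in total.
Repeated bigrams (each contributes count−1 duplicates):
  field field: 5
  bread sad: 2
  field look: 2
  listen listen: 2
7 duplicate windows → 24 − 7 = 17 distinct.

17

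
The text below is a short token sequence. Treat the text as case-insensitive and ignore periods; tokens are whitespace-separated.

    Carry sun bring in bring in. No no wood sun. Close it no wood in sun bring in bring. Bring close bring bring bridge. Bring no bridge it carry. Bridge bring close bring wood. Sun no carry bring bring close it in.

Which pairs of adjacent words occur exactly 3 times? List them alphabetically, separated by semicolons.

Bigram counts meeting the condition (exactly 3 times):
  bring bring: 3
  bring close: 3
  bring in: 3

bring bring; bring close; bring in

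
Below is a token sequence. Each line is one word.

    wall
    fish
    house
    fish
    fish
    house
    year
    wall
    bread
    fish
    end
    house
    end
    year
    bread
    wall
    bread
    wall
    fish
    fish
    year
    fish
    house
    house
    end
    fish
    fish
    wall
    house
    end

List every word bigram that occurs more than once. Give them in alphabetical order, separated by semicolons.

Bigram counts meeting the condition (more than once):
  bread wall: 2
  fish fish: 3
  fish house: 3
  house end: 3
  wall bread: 2
  wall fish: 2

bread wall; fish fish; fish house; house end; wall bread; wall fish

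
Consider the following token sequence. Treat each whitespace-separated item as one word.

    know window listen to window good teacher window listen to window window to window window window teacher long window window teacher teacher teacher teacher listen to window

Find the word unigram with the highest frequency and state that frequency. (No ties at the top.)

"window", 11 times

Unigram frequencies (highest first):
  window: 11
  teacher: 6
  to: 4
  listen: 3
  know: 1
  good: 1
  … (1 more, each ≤ 1)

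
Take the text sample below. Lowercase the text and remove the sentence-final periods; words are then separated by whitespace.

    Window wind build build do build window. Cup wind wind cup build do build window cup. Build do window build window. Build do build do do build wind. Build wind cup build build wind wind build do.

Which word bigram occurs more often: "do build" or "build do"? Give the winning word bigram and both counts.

"build do" (6 vs 4)

"do build": 4 occurrences
"build do": 6 occurrences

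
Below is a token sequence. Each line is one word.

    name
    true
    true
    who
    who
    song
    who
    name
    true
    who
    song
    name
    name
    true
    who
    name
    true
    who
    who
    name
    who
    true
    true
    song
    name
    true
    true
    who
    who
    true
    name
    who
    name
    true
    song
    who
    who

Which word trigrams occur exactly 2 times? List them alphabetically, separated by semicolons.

Trigram counts meeting the condition (exactly 2 times):
  name true true: 2
  true true who: 2

name true true; true true who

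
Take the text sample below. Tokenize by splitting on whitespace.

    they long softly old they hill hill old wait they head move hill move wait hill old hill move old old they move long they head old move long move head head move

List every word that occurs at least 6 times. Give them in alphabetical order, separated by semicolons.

move; old

Unigram counts meeting the condition (at least 6 times):
  move: 7
  old: 6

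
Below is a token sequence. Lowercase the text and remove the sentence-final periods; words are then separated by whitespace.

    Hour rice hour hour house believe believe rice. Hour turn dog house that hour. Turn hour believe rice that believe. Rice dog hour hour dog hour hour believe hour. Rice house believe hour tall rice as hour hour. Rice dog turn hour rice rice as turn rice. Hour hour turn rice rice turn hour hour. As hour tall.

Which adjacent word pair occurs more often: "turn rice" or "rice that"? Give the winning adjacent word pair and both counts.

"turn rice": 2 occurrences
"rice that": 1 occurrence

"turn rice" (2 vs 1)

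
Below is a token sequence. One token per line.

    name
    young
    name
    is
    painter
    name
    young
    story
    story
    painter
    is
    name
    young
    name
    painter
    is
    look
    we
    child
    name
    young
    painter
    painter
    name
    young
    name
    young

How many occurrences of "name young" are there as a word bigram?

Scanning the 26 overlapping bigram windows for "name young":
  position 1–2: name young
  position 6–7: name young
  position 12–13: name young
  position 20–21: name young
  position 24–25: name young
  position 26–27: name young

6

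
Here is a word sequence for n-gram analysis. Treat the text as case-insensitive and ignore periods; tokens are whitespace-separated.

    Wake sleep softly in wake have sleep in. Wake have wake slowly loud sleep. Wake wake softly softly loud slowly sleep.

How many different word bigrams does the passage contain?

21 tokens → 20 bigram windows in total.
Repeated bigrams (each contributes count−1 duplicates):
  in wake: 2
  wake have: 2
2 duplicate windows → 20 − 2 = 18 distinct.

18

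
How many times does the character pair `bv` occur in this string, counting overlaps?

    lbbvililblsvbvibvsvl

Sliding a length-2 window over the 20 characters (19 positions):
  position 3–4: bv
  position 13–14: bv
  position 16–17: bv

3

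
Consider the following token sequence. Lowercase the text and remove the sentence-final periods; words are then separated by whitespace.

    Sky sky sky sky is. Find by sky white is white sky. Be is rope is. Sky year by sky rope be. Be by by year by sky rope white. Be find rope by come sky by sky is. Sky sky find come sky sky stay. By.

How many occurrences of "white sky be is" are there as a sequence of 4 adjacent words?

Scanning the 44 overlapping 4-gram windows for "white sky be is":
  position 11–14: white sky be is

1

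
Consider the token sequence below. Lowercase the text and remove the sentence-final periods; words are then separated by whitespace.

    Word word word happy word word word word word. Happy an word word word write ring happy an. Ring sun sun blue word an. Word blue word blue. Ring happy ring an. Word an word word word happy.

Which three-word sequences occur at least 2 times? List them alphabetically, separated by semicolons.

Trigram counts meeting the condition (at least 2 times):
  an word word: 2
  word an word: 2
  word word happy: 3
  word word word: 6

an word word; word an word; word word happy; word word word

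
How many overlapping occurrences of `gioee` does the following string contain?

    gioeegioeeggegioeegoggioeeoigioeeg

5

Sliding a length-5 window over the 34 characters (30 positions):
  position 1–5: gioee
  position 6–10: gioee
  position 14–18: gioee
  position 22–26: gioee
  position 29–33: gioee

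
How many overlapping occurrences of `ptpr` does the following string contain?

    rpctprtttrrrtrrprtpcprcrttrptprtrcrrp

Sliding a length-4 window over the 37 characters (34 positions):
  position 28–31: ptpr

1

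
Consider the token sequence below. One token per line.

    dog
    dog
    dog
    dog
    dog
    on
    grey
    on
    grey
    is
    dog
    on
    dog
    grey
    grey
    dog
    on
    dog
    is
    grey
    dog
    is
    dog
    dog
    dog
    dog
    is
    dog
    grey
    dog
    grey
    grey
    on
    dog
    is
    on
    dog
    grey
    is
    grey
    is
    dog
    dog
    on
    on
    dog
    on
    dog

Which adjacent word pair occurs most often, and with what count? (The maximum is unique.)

"dog dog", 8 times

Bigram frequencies (highest first):
  dog dog: 8
  on dog: 6
  dog on: 5
  is dog: 4
  dog grey: 4
  dog is: 4
  … (8 more, each ≤ 3)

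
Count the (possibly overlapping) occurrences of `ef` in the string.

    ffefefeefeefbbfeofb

Sliding a length-2 window over the 19 characters (18 positions):
  position 3–4: ef
  position 5–6: ef
  position 8–9: ef
  position 11–12: ef

4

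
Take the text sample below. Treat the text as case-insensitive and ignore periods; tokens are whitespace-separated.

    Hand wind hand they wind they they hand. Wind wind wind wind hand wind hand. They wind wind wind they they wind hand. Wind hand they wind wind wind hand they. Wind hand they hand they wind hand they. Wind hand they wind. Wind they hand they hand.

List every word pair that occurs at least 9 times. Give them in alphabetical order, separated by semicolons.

hand they; wind hand

Bigram counts meeting the condition (at least 9 times):
  hand they: 9
  wind hand: 9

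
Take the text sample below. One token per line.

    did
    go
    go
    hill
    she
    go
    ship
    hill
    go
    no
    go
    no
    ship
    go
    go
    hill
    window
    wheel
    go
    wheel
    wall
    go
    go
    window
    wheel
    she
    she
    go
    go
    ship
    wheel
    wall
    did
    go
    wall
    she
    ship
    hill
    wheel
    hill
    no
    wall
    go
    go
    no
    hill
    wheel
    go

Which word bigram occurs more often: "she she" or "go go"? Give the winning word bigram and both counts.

"she she": 1 occurrence
"go go": 5 occurrences

"go go" (5 vs 1)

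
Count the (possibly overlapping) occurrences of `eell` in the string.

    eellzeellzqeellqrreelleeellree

Sliding a length-4 window over the 30 characters (27 positions):
  position 1–4: eell
  position 6–9: eell
  position 12–15: eell
  position 19–22: eell
  position 24–27: eell

5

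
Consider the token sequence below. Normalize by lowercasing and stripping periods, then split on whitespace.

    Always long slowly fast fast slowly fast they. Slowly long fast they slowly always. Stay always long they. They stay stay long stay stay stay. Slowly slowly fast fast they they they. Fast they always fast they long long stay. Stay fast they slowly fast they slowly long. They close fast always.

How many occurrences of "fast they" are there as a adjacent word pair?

7

Scanning the 51 overlapping bigram windows for "fast they":
  position 7–8: fast they
  position 11–12: fast they
  position 29–30: fast they
  position 33–34: fast they
  position 36–37: fast they
  position 42–43: fast they
  position 45–46: fast they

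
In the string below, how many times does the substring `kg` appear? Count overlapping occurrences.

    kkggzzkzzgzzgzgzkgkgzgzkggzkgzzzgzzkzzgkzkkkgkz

Sliding a length-2 window over the 47 characters (46 positions):
  position 2–3: kg
  position 17–18: kg
  position 19–20: kg
  position 24–25: kg
  position 28–29: kg
  position 44–45: kg

6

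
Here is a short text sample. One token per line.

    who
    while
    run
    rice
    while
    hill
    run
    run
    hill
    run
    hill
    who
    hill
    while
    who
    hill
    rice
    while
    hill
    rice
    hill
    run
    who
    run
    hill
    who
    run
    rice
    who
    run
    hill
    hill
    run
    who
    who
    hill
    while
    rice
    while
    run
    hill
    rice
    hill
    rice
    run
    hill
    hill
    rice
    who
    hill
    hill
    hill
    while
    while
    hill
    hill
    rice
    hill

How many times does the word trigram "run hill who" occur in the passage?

Scanning the 56 overlapping trigram windows for "run hill who":
  position 10–12: run hill who
  position 24–26: run hill who

2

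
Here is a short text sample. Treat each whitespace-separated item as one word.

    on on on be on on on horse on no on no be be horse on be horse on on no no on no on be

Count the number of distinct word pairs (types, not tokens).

26 tokens → 25 bigram windows in total.
Repeated bigrams (each contributes count−1 duplicates):
  on on: 5
  on no: 4
  horse on: 3
  no on: 3
  on be: 3
  be horse: 2
14 duplicate windows → 25 − 14 = 11 distinct.

11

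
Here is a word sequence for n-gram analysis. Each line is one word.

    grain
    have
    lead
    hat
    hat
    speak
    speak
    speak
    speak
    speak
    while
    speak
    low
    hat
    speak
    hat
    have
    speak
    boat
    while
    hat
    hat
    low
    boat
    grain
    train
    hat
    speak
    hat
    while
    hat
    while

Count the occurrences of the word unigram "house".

Scanning the 32 tokens for "house":
  (none found)

0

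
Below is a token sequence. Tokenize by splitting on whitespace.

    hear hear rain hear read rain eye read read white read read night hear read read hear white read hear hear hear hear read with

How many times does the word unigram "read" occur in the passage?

Scanning the 25 tokens for "read":
  position 5: read
  position 8: read
  position 9: read
  position 11: read
  position 12: read
  position 15: read
  position 16: read
  position 19: read
  position 24: read

9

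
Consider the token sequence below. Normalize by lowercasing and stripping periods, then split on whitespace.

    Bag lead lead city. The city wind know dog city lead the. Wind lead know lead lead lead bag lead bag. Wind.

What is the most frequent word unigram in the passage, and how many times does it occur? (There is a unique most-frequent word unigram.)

Unigram frequencies (highest first):
  lead: 8
  bag: 3
  city: 3
  wind: 3
  the: 2
  know: 2
  … (1 more, each ≤ 1)

"lead", 8 times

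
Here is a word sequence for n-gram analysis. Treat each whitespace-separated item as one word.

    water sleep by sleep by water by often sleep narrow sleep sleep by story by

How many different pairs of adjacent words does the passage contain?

15 tokens → 14 bigram windows in total.
Repeated bigrams (each contributes count−1 duplicates):
  sleep by: 3
2 duplicate windows → 14 − 2 = 12 distinct.

12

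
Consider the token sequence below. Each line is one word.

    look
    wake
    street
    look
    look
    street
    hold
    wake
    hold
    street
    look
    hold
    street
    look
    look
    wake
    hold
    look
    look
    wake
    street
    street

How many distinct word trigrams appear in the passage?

16

22 tokens → 20 trigram windows in total.
Repeated trigrams (each contributes count−1 duplicates):
  hold street look: 2
  look look wake: 2
  look wake street: 2
  street look look: 2
4 duplicate windows → 20 − 4 = 16 distinct.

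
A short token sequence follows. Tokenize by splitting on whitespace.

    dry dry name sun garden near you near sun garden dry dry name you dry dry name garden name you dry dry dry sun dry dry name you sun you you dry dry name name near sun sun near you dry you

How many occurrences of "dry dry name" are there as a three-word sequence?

5

Scanning the 40 overlapping trigram windows for "dry dry name":
  position 1–3: dry dry name
  position 11–13: dry dry name
  position 15–17: dry dry name
  position 25–27: dry dry name
  position 32–34: dry dry name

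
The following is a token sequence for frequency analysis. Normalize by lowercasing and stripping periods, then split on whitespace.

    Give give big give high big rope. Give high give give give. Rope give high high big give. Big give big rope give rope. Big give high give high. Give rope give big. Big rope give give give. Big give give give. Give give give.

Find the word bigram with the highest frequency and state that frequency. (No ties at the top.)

Bigram frequencies (highest first):
  give give: 10
  give big: 5
  big give: 5
  give high: 5
  rope give: 5
  big rope: 3
  … (6 more, each ≤ 3)

"give give", 10 times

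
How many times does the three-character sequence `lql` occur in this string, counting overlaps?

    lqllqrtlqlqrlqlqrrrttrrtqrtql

3

Sliding a length-3 window over the 29 characters (27 positions):
  position 1–3: lql
  position 8–10: lql
  position 13–15: lql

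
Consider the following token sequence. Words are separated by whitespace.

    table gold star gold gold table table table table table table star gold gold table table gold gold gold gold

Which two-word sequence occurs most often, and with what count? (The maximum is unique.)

"table table", 6 times

Bigram frequencies (highest first):
  table table: 6
  gold gold: 5
  table gold: 2
  star gold: 2
  gold table: 2
  gold star: 1
  … (1 more, each ≤ 1)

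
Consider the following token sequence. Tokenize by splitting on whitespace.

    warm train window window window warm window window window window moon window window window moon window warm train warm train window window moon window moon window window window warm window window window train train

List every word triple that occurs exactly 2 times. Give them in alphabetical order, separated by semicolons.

Trigram counts meeting the condition (exactly 2 times):
  moon window window: 2
  train window window: 2
  warm train window: 2
  warm window window: 2
  window warm window: 2
  window window warm: 2

moon window window; train window window; warm train window; warm window window; window warm window; window window warm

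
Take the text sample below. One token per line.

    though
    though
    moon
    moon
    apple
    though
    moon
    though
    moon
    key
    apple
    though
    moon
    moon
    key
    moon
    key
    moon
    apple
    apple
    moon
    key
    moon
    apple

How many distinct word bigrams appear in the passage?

24 tokens → 23 bigram windows in total.
Repeated bigrams (each contributes count−1 duplicates):
  moon key: 4
  though moon: 4
  key moon: 3
  moon apple: 3
  apple though: 2
  moon moon: 2
12 duplicate windows → 23 − 12 = 11 distinct.

11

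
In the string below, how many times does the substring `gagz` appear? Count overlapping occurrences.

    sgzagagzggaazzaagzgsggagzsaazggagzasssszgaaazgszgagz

Sliding a length-4 window over the 52 characters (49 positions):
  position 5–8: gagz
  position 22–25: gagz
  position 31–34: gagz
  position 49–52: gagz

4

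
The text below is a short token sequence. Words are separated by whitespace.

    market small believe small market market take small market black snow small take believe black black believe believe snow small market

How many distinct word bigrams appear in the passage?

21 tokens → 20 bigram windows in total.
Repeated bigrams (each contributes count−1 duplicates):
  small market: 3
  snow small: 2
3 duplicate windows → 20 − 3 = 17 distinct.

17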